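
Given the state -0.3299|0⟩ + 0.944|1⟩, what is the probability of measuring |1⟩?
0.8911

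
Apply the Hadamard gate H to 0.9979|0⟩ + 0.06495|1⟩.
0.7515|0⟩ + 0.6597|1⟩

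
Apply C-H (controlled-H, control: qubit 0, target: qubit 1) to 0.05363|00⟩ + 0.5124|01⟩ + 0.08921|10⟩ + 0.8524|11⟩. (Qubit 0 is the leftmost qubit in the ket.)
0.05363|00⟩ + 0.5124|01⟩ + 0.6658|10⟩ - 0.5397|11⟩

C-H leaves the control-|0⟩ kets |00⟩, |01⟩ unchanged and applies H to qubit 1 on the control-|1⟩ pair (|10⟩, |11⟩).
H = [[1/√2, 1/√2], [1/√2, -1/√2]].
With a = amp(|10⟩) = 0.08921 and b = amp(|11⟩) = 0.8524:
new amp(|10⟩) = (1/√2)·a + (1/√2)·b = 0.6658
new amp(|11⟩) = (1/√2)·a + (-1/√2)·b = -0.5397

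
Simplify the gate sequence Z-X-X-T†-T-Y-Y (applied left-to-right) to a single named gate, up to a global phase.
Z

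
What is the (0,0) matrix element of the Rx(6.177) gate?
-0.9986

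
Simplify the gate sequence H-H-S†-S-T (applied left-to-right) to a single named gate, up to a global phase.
T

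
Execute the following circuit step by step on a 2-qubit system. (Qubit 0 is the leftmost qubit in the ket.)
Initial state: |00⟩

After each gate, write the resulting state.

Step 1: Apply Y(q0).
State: i|10⟩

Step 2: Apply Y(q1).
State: -|11⟩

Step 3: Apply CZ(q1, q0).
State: |11⟩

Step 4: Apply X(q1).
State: |10⟩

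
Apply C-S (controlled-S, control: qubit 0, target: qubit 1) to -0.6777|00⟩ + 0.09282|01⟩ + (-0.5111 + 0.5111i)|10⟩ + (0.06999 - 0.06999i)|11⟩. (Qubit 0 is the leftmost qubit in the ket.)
-0.6777|00⟩ + 0.09282|01⟩ + (-0.5111 + 0.5111i)|10⟩ + (0.06999 + 0.06999i)|11⟩

C-S leaves the control-|0⟩ kets |00⟩, |01⟩ unchanged and applies S to qubit 1 on the control-|1⟩ pair (|10⟩, |11⟩).
S = [[1, 0], [0, i]].
With a = amp(|10⟩) = (-0.5111 + 0.5111i) and b = amp(|11⟩) = (0.06999 - 0.06999i):
new amp(|10⟩) = (1)·a = (-0.5111 + 0.5111i)
new amp(|11⟩) = (i)·b = (0.06999 + 0.06999i)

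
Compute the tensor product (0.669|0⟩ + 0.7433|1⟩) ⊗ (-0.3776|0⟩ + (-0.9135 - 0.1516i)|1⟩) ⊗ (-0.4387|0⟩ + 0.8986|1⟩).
0.1108|000⟩ - 0.227|001⟩ + (0.2681 + 0.04449i)|010⟩ + (-0.5492 - 0.09114i)|011⟩ + 0.1231|100⟩ - 0.2522|101⟩ + (0.2979 + 0.04943i)|110⟩ + (-0.6102 - 0.1013i)|111⟩

amp(|b₁b₂…⟩) = product of the factor amplitudes for bits b₁, b₂, …; only kets whose every factor amplitude is nonzero survive.
|000⟩: (0.669)(-0.3776)(-0.4387) = 0.1108
|001⟩: (0.669)(-0.3776)(0.8986) = -0.227
|010⟩: (0.669)(-0.9135 - 0.1516i)(-0.4387) = (0.2681 + 0.04449i)
|011⟩: (0.669)(-0.9135 - 0.1516i)(0.8986) = (-0.5492 - 0.09114i)
|100⟩: (0.7433)(-0.3776)(-0.4387) = 0.1231
|101⟩: (0.7433)(-0.3776)(0.8986) = -0.2522
|110⟩: (0.7433)(-0.9135 - 0.1516i)(-0.4387) = (0.2979 + 0.04943i)
|111⟩: (0.7433)(-0.9135 - 0.1516i)(0.8986) = (-0.6102 - 0.1013i)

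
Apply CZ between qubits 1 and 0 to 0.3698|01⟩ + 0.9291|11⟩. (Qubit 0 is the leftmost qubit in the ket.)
0.3698|01⟩ - 0.9291|11⟩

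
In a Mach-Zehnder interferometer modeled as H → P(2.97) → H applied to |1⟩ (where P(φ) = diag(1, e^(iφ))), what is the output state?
(0.9927 - 0.08538i)|0⟩ + (0.007343 + 0.08538i)|1⟩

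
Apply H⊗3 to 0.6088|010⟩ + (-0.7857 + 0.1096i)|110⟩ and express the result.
(-0.06254 + 0.03875i)|000⟩ + (-0.06254 + 0.03875i)|001⟩ + (0.06254 - 0.03875i)|010⟩ + (0.06254 - 0.03875i)|011⟩ + (0.493 - 0.03875i)|100⟩ + (0.493 - 0.03875i)|101⟩ + (-0.493 + 0.03875i)|110⟩ + (-0.493 + 0.03875i)|111⟩

H⊗3 gives amp(|y⟩) = (1/2√2) Σ_x (−1)^(x·y) amp(|x⟩), where x·y is the number of positions in which both x and y have a 1.
|000⟩: (0.6088 + (-0.7857 + 0.1096i))/(2√2) = (-0.06254 + 0.03875i)
|001⟩: (0.6088 + (-0.7857 + 0.1096i))/(2√2) = (-0.06254 + 0.03875i)
|010⟩: (-0.6088 - (-0.7857 + 0.1096i))/(2√2) = (0.06254 - 0.03875i)
|011⟩: (-0.6088 - (-0.7857 + 0.1096i))/(2√2) = (0.06254 - 0.03875i)
|100⟩: (0.6088 - (-0.7857 + 0.1096i))/(2√2) = (0.493 - 0.03875i)
|101⟩: (0.6088 - (-0.7857 + 0.1096i))/(2√2) = (0.493 - 0.03875i)
|110⟩: (-0.6088 + (-0.7857 + 0.1096i))/(2√2) = (-0.493 + 0.03875i)
|111⟩: (-0.6088 + (-0.7857 + 0.1096i))/(2√2) = (-0.493 + 0.03875i)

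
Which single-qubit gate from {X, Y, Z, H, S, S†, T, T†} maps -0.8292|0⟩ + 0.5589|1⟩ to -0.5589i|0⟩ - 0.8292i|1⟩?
Y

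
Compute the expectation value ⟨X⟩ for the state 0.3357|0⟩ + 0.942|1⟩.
0.6325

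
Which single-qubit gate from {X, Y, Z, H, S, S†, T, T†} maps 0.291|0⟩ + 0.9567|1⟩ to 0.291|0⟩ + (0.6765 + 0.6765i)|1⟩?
T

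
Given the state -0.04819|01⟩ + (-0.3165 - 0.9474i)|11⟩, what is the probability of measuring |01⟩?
0.002322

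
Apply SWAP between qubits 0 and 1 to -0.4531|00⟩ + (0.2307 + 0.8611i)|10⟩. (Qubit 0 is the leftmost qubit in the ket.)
-0.4531|00⟩ + (0.2307 + 0.8611i)|01⟩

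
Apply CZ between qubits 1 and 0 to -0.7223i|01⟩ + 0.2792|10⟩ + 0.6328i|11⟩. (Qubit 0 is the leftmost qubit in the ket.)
-0.7223i|01⟩ + 0.2792|10⟩ - 0.6328i|11⟩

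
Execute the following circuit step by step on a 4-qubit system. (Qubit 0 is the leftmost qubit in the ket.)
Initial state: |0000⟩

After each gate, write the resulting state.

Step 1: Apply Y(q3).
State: i|0001⟩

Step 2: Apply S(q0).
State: i|0001⟩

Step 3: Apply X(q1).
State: i|0101⟩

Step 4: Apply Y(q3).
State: |0100⟩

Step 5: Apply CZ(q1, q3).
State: |0100⟩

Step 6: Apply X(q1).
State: |0000⟩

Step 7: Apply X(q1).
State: |0100⟩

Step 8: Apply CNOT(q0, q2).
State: |0100⟩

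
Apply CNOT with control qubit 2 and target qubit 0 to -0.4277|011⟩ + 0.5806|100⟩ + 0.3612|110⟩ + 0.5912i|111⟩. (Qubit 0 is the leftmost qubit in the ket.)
0.5912i|011⟩ + 0.5806|100⟩ + 0.3612|110⟩ - 0.4277|111⟩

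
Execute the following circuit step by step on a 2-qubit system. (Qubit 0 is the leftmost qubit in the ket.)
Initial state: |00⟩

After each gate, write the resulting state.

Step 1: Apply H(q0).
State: 1/√2|00⟩ + 1/√2|10⟩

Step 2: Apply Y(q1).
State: (1/√2)i|01⟩ + (1/√2)i|11⟩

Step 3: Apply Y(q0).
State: 1/√2|01⟩ - 1/√2|11⟩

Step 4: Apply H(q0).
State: |11⟩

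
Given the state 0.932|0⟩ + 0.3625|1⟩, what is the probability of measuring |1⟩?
0.1314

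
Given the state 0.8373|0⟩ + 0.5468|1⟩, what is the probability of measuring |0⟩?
0.7011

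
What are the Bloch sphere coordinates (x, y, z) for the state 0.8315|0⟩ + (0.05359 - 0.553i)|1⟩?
(0.08912, -0.9196, 0.3827)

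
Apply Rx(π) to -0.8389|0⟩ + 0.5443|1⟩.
-0.5443i|0⟩ + 0.8389i|1⟩

Rx(π) = [[cos(θ/2), −i·sin(θ/2)], [−i·sin(θ/2), cos(θ/2)]]; θ = π, cos(θ/2) ≈ 0, sin(θ/2) ≈ 1.
With a = amp(|0⟩) = -0.8389 and b = amp(|1⟩) = 0.5443:
new amp(|0⟩) = (-i)·b = -0.5443i
new amp(|1⟩) = (-i)·a = 0.8389i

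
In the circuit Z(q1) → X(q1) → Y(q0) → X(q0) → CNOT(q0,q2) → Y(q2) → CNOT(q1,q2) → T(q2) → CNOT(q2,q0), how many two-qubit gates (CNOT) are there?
3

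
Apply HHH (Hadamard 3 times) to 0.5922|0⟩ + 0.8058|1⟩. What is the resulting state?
0.9885|0⟩ - 0.151|1⟩

H² = I, so H^3 = H: a single Hadamard. With (a, b) = (0.5922, 0.8058), H gives ((a + b)/√2, (a − b)/√2) = (0.9885, -0.151).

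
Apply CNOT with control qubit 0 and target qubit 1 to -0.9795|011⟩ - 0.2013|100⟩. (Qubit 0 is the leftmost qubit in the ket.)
-0.9795|011⟩ - 0.2013|110⟩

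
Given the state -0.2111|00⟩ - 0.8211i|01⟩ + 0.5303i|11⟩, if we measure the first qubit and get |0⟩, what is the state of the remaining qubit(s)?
-0.249|0⟩ - 0.9685i|1⟩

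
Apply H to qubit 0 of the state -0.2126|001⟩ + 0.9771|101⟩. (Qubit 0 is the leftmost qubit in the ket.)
0.5406|001⟩ - 0.8412|101⟩

H on qubit 0 mixes each pair of kets that differ only in qubit 0: amplitudes (a, b) of (|…0…⟩, |…1…⟩) become ((a + b)/√2, (a − b)/√2). Kets absent from the input have amplitude 0.
(|001⟩, |101⟩): (a, b) = (-0.2126, 0.9771) → (0.5406, -0.8412)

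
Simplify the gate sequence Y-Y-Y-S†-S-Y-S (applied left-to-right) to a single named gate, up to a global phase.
S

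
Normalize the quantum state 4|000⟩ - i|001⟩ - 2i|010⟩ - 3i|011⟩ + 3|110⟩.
0.6405|000⟩ - 0.1601i|001⟩ - 0.3203i|010⟩ - 0.4804i|011⟩ + 0.4804|110⟩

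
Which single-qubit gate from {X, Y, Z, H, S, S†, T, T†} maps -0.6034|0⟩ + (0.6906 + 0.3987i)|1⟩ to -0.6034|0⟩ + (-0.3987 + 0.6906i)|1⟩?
S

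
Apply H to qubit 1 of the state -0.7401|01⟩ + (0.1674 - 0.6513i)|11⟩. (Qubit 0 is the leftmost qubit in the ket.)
-0.5233|00⟩ + 0.5233|01⟩ + (0.1184 - 0.4605i)|10⟩ + (-0.1184 + 0.4605i)|11⟩

H on qubit 1 mixes each pair of kets that differ only in qubit 1: amplitudes (a, b) of (|…0…⟩, |…1…⟩) become ((a + b)/√2, (a − b)/√2). Kets absent from the input have amplitude 0.
(|00⟩, |01⟩): (a, b) = (0, -0.7401) → (-0.5233, 0.5233)
(|10⟩, |11⟩): (a, b) = (0, (0.1674 - 0.6513i)) → ((0.1184 - 0.4605i), (-0.1184 + 0.4605i))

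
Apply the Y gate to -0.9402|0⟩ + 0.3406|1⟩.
-0.3406i|0⟩ - 0.9402i|1⟩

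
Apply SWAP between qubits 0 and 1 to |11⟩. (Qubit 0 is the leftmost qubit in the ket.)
|11⟩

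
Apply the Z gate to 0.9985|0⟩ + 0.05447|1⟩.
0.9985|0⟩ - 0.05447|1⟩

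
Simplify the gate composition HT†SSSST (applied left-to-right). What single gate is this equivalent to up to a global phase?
H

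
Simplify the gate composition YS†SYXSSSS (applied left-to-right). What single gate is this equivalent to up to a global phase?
X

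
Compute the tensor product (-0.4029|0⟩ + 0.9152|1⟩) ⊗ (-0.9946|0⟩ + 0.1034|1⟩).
0.4007|00⟩ - 0.04166|01⟩ - 0.9103|10⟩ + 0.09463|11⟩

amp(|b₁b₂…⟩) = product of the factor amplitudes for bits b₁, b₂, …; only kets whose every factor amplitude is nonzero survive.
|00⟩: (-0.4029)(-0.9946) = 0.4007
|01⟩: (-0.4029)(0.1034) = -0.04166
|10⟩: (0.9152)(-0.9946) = -0.9103
|11⟩: (0.9152)(0.1034) = 0.09463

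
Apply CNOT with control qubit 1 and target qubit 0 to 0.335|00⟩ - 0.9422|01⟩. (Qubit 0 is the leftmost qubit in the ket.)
0.335|00⟩ - 0.9422|11⟩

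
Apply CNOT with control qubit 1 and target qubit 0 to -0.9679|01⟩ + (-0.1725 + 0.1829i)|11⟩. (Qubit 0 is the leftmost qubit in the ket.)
(-0.1725 + 0.1829i)|01⟩ - 0.9679|11⟩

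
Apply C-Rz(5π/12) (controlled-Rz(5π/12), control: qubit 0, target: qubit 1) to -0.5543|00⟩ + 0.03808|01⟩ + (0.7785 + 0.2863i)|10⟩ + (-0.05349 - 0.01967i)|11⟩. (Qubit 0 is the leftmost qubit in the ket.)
-0.5543|00⟩ + 0.03808|01⟩ + (0.7919 - 0.2468i)|10⟩ + (-0.03046 - 0.04817i)|11⟩

C-Rz(5π/12) leaves the control-|0⟩ kets |00⟩, |01⟩ unchanged and applies Rz(5π/12) to qubit 1 on the control-|1⟩ pair (|10⟩, |11⟩).
Rz(5π/12) = [[e^(−iθ/2), 0], [0, e^(iθ/2)]] with e^(±iθ/2) = cos(θ/2) ± i·sin(θ/2); θ = 5π/12, cos(θ/2) ≈ 0.793353, sin(θ/2) ≈ 0.608761.
With a = amp(|10⟩) = (0.7785 + 0.2863i) and b = amp(|11⟩) = (-0.05349 - 0.01967i):
new amp(|10⟩) = (0.793353 - 0.608761i)·a = (0.7919 - 0.2468i)
new amp(|11⟩) = (0.793353 + 0.608761i)·b = (-0.03046 - 0.04817i)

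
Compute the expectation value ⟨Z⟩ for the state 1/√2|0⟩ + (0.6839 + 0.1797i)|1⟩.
-0.0000113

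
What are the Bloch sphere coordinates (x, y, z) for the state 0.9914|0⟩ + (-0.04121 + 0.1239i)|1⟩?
(-0.08171, 0.2457, 0.9658)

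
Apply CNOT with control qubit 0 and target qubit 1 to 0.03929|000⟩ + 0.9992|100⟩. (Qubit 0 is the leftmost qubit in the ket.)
0.03929|000⟩ + 0.9992|110⟩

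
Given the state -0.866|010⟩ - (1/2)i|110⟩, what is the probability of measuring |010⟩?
0.75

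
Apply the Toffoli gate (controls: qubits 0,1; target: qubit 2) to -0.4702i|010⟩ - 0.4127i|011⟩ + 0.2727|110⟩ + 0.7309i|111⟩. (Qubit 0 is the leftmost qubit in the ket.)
-0.4702i|010⟩ - 0.4127i|011⟩ + 0.7309i|110⟩ + 0.2727|111⟩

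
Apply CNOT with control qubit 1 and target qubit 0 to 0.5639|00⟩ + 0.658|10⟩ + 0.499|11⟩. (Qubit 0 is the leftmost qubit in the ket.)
0.5639|00⟩ + 0.499|01⟩ + 0.658|10⟩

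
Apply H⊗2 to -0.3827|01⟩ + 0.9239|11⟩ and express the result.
0.2706|00⟩ - 0.2706|01⟩ - 0.6533|10⟩ + 0.6533|11⟩

H⊗2 gives amp(|y⟩) = (1/2) Σ_x (−1)^(x·y) amp(|x⟩), where x·y is the number of positions in which both x and y have a 1.
|00⟩: (-0.3827 + 0.9239)/2 = 0.2706
|01⟩: (0.3827 - 0.9239)/2 = -0.2706
|10⟩: (-0.3827 - 0.9239)/2 = -0.6533
|11⟩: (0.3827 + 0.9239)/2 = 0.6533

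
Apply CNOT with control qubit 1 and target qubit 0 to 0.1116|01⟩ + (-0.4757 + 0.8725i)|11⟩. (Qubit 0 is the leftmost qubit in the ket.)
(-0.4757 + 0.8725i)|01⟩ + 0.1116|11⟩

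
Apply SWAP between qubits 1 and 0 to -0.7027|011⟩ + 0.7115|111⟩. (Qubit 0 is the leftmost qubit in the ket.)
-0.7027|101⟩ + 0.7115|111⟩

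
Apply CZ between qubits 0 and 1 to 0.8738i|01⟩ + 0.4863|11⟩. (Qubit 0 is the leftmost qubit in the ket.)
0.8738i|01⟩ - 0.4863|11⟩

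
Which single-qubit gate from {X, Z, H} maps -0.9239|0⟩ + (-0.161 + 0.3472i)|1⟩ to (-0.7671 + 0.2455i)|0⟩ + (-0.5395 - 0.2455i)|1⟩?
H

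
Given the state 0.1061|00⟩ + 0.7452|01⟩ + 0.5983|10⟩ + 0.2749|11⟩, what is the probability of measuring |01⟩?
0.5553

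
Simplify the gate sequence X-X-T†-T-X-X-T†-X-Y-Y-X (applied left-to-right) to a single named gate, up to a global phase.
T†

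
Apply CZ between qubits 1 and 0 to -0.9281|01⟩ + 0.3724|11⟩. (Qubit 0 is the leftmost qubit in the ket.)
-0.9281|01⟩ - 0.3724|11⟩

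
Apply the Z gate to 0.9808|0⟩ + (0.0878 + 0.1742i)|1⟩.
0.9808|0⟩ + (-0.0878 - 0.1742i)|1⟩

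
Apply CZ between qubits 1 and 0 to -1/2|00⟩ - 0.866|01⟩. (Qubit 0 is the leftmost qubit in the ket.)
-1/2|00⟩ - 0.866|01⟩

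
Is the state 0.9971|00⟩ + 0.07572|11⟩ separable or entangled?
Entangled

Writing the state as a|00⟩ + b|01⟩ + c|10⟩ + d|11⟩, it is a product state iff ad − bc = 0.
Here (a, b, c, d) = (0.9971, 0, 0, 0.07572): ad − bc = (0.9971)(0.07572) − (0)(0) = 0.0755 ≠ 0, so the state is entangled.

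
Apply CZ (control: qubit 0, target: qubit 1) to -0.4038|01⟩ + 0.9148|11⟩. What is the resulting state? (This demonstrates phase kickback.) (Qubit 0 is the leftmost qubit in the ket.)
-0.4038|01⟩ - 0.9148|11⟩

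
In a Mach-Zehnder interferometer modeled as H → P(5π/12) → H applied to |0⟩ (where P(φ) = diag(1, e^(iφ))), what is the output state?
(0.6294 + 0.483i)|0⟩ + (0.3706 - 0.483i)|1⟩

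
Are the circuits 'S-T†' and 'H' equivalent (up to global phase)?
No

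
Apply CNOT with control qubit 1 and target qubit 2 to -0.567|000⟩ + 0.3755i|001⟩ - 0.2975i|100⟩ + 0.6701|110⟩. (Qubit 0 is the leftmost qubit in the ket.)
-0.567|000⟩ + 0.3755i|001⟩ - 0.2975i|100⟩ + 0.6701|111⟩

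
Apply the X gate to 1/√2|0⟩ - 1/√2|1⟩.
-1/√2|0⟩ + 1/√2|1⟩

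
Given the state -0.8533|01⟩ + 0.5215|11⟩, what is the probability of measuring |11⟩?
0.272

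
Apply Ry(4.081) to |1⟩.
-0.8917|0⟩ - 0.4526|1⟩

Ry(4.081) = [[cos(θ/2), −sin(θ/2)], [sin(θ/2), cos(θ/2)]]; θ = 4.081, cos(θ/2) ≈ -0.452622, sin(θ/2) ≈ 0.891702.
With a = amp(|0⟩) = 0 and b = amp(|1⟩) = 1:
new amp(|0⟩) = (-0.452622)·a + (-0.891702)·b = -0.8917
new amp(|1⟩) = (0.891702)·a + (-0.452622)·b = -0.4526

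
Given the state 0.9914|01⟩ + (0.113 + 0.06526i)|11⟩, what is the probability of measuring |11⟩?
0.01703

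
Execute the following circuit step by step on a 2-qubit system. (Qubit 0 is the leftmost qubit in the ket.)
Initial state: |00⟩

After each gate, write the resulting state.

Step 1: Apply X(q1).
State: |01⟩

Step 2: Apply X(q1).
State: |00⟩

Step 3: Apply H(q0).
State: 1/√2|00⟩ + 1/√2|10⟩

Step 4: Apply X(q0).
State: 1/√2|00⟩ + 1/√2|10⟩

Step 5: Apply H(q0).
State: |00⟩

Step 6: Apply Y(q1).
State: i|01⟩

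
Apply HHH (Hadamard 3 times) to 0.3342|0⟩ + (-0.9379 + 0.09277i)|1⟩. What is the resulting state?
(-0.4269 + 0.0656i)|0⟩ + (0.8995 - 0.0656i)|1⟩

H² = I, so H^3 = H: a single Hadamard. With (a, b) = (0.3342, (-0.9379 + 0.09277i)), H gives ((a + b)/√2, (a − b)/√2) = ((-0.4269 + 0.0656i), (0.8995 - 0.0656i)).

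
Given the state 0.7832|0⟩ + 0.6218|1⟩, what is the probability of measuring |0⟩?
0.6134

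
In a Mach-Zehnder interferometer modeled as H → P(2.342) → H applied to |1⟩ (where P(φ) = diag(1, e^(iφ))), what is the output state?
(0.8485 - 0.3585i)|0⟩ + (0.1515 + 0.3585i)|1⟩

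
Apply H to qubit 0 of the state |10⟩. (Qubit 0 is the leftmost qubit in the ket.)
1/√2|00⟩ - 1/√2|10⟩

H on qubit 0 mixes each pair of kets that differ only in qubit 0: amplitudes (a, b) of (|…0…⟩, |…1…⟩) become ((a + b)/√2, (a − b)/√2). Kets absent from the input have amplitude 0.
(|00⟩, |10⟩): (a, b) = (0, 1) → (1/√2, -1/√2)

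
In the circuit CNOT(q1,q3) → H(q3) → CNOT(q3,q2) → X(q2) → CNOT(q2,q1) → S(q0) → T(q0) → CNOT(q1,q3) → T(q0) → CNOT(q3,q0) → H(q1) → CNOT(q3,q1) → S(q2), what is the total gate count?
13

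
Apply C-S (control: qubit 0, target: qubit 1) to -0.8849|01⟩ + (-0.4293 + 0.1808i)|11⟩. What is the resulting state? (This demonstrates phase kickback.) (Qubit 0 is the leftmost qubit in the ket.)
-0.8849|01⟩ + (-0.1808 - 0.4293i)|11⟩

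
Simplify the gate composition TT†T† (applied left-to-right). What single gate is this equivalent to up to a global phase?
T†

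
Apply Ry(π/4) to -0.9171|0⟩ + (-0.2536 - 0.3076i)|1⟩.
(-0.7502 + 0.1177i)|0⟩ + (-0.5853 - 0.2842i)|1⟩

Ry(π/4) = [[cos(θ/2), −sin(θ/2)], [sin(θ/2), cos(θ/2)]]; θ = π/4, cos(θ/2) ≈ 0.92388, sin(θ/2) ≈ 0.382683.
With a = amp(|0⟩) = -0.9171 and b = amp(|1⟩) = (-0.2536 - 0.3076i):
new amp(|0⟩) = (0.92388)·a + (-0.382683)·b = (-0.7502 + 0.1177i)
new amp(|1⟩) = (0.382683)·a + (0.92388)·b = (-0.5853 - 0.2842i)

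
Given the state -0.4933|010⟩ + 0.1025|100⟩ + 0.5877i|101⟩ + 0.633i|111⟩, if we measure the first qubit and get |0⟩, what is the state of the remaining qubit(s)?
-|10⟩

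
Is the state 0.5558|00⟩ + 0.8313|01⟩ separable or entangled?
Separable

Writing the state as a|00⟩ + b|01⟩ + c|10⟩ + d|11⟩, it is a product state iff ad − bc = 0.
Here (a, b, c, d) = (0.5558, 0.8313, 0, 0): ad − bc = (0.5558)(0) − (0.8313)(0) = 0, so the state is separable.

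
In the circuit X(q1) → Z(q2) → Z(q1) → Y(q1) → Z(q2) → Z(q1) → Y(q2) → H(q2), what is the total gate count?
8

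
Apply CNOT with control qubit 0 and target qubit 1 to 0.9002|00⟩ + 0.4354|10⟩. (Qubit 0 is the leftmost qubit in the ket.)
0.9002|00⟩ + 0.4354|11⟩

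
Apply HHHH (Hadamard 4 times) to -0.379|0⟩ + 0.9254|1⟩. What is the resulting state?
-0.379|0⟩ + 0.9254|1⟩

H² = I, so an even number of Hadamards cancels: H^4 = I and the state is unchanged.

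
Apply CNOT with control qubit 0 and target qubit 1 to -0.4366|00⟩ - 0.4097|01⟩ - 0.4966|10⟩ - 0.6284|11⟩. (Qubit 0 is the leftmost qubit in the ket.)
-0.4366|00⟩ - 0.4097|01⟩ - 0.6284|10⟩ - 0.4966|11⟩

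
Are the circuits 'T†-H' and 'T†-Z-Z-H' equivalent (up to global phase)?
Yes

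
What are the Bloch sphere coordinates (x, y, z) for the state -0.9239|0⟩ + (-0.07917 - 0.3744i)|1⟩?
(0.1463, 0.6918, 0.7071)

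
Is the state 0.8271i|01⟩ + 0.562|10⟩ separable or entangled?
Entangled

Writing the state as a|00⟩ + b|01⟩ + c|10⟩ + d|11⟩, it is a product state iff ad − bc = 0.
Here (a, b, c, d) = (0, 0.8271i, 0.562, 0): ad − bc = (0)(0) − (0.8271i)(0.562) = -0.4648i ≠ 0, so the state is entangled.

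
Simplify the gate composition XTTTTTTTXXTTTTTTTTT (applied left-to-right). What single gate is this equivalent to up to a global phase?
X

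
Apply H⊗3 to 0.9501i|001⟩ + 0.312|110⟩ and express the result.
(0.1103 + 0.3359i)|000⟩ + (0.1103 - 0.3359i)|001⟩ + (-0.1103 + 0.3359i)|010⟩ + (-0.1103 - 0.3359i)|011⟩ + (-0.1103 + 0.3359i)|100⟩ + (-0.1103 - 0.3359i)|101⟩ + (0.1103 + 0.3359i)|110⟩ + (0.1103 - 0.3359i)|111⟩

H⊗3 gives amp(|y⟩) = (1/2√2) Σ_x (−1)^(x·y) amp(|x⟩), where x·y is the number of positions in which both x and y have a 1.
|000⟩: (0.9501i + 0.312)/(2√2) = (0.1103 + 0.3359i)
|001⟩: (-0.9501i + 0.312)/(2√2) = (0.1103 - 0.3359i)
|010⟩: (0.9501i - 0.312)/(2√2) = (-0.1103 + 0.3359i)
|011⟩: (-0.9501i - 0.312)/(2√2) = (-0.1103 - 0.3359i)
|100⟩: (0.9501i - 0.312)/(2√2) = (-0.1103 + 0.3359i)
|101⟩: (-0.9501i - 0.312)/(2√2) = (-0.1103 - 0.3359i)
|110⟩: (0.9501i + 0.312)/(2√2) = (0.1103 + 0.3359i)
|111⟩: (-0.9501i + 0.312)/(2√2) = (0.1103 - 0.3359i)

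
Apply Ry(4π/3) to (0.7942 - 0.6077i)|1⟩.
(-0.6878 + 0.5263i)|0⟩ + (-0.3971 + 0.3039i)|1⟩

Ry(4π/3) = [[cos(θ/2), −sin(θ/2)], [sin(θ/2), cos(θ/2)]]; θ = 4π/3, cos(θ/2) ≈ -0.5, sin(θ/2) ≈ 0.866025.
With a = amp(|0⟩) = 0 and b = amp(|1⟩) = (0.7942 - 0.6077i):
new amp(|0⟩) = (-0.5)·a + (-0.866025)·b = (-0.6878 + 0.5263i)
new amp(|1⟩) = (0.866025)·a + (-0.5)·b = (-0.3971 + 0.3039i)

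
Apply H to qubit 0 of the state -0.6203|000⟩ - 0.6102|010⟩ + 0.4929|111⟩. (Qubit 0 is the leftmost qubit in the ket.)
-0.4386|000⟩ - 0.4315|010⟩ + 0.3485|011⟩ - 0.4386|100⟩ - 0.4315|110⟩ - 0.3485|111⟩

H on qubit 0 mixes each pair of kets that differ only in qubit 0: amplitudes (a, b) of (|…0…⟩, |…1…⟩) become ((a + b)/√2, (a − b)/√2). Kets absent from the input have amplitude 0.
(|000⟩, |100⟩): (a, b) = (-0.6203, 0) → (-0.4386, -0.4386)
(|010⟩, |110⟩): (a, b) = (-0.6102, 0) → (-0.4315, -0.4315)
(|011⟩, |111⟩): (a, b) = (0, 0.4929) → (0.3485, -0.3485)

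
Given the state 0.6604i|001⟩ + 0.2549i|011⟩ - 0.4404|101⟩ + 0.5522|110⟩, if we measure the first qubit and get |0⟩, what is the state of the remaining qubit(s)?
0.9329i|01⟩ + 0.3601i|11⟩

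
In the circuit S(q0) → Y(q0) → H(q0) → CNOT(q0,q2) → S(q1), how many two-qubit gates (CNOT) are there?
1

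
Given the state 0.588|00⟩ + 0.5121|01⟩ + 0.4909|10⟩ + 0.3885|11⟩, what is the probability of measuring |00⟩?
0.3457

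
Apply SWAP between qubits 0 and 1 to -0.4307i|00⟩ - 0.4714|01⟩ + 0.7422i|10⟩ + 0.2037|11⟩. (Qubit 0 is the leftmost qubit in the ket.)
-0.4307i|00⟩ + 0.7422i|01⟩ - 0.4714|10⟩ + 0.2037|11⟩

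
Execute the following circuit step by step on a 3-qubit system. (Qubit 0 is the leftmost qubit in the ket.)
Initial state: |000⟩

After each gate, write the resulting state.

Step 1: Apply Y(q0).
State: i|100⟩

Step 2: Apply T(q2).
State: i|100⟩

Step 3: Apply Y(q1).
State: -|110⟩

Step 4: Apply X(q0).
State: -|010⟩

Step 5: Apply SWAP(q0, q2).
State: -|010⟩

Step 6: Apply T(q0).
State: -|010⟩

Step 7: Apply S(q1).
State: -i|010⟩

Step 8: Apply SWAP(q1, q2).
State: -i|001⟩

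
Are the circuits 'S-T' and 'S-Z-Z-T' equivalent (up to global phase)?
Yes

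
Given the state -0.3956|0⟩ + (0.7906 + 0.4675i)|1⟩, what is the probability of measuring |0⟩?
0.1565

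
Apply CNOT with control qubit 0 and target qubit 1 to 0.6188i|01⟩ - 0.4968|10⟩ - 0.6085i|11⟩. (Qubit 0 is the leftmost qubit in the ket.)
0.6188i|01⟩ - 0.6085i|10⟩ - 0.4968|11⟩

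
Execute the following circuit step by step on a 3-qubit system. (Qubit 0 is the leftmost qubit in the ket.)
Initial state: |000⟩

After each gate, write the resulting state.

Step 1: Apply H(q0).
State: 1/√2|000⟩ + 1/√2|100⟩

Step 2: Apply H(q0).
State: |000⟩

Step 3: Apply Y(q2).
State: i|001⟩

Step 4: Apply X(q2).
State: i|000⟩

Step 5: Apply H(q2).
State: (1/√2)i|000⟩ + (1/√2)i|001⟩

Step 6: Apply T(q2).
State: (1/√2)i|000⟩ + (-1/2 + (1/2)i)|001⟩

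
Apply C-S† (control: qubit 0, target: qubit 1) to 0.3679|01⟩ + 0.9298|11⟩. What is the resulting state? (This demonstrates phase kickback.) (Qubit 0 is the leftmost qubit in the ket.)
0.3679|01⟩ - 0.9298i|11⟩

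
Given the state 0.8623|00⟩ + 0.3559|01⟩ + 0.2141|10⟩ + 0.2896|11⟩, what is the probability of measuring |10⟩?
0.04584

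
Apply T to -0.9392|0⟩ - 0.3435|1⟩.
-0.9392|0⟩ + (-0.2429 - 0.2429i)|1⟩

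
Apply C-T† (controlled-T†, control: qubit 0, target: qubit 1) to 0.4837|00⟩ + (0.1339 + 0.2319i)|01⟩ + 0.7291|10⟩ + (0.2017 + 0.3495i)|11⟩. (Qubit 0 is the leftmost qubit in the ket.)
0.4837|00⟩ + (0.1339 + 0.2319i)|01⟩ + 0.7291|10⟩ + (0.3898 + 0.1045i)|11⟩

C-T† leaves the control-|0⟩ kets |00⟩, |01⟩ unchanged and applies T† to qubit 1 on the control-|1⟩ pair (|10⟩, |11⟩).
T† = [[1, 0], [0, (1/√2 - (1/√2)i)]].
With a = amp(|10⟩) = 0.7291 and b = amp(|11⟩) = (0.2017 + 0.3495i):
new amp(|10⟩) = (1)·a = 0.7291
new amp(|11⟩) = (1/√2 - (1/√2)i)·b = (0.3898 + 0.1045i)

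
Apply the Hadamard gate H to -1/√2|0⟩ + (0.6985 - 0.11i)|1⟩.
(-0.006086 - 0.07778i)|0⟩ + (-0.9939 + 0.07778i)|1⟩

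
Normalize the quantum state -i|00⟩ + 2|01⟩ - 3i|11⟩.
-0.2673i|00⟩ + 0.5345|01⟩ - 0.8018i|11⟩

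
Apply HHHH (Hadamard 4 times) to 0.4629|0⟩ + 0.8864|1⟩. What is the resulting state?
0.4629|0⟩ + 0.8864|1⟩

H² = I, so an even number of Hadamards cancels: H^4 = I and the state is unchanged.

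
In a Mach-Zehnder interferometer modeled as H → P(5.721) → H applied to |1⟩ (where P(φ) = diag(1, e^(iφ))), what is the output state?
(0.07695 + 0.2665i)|0⟩ + (0.923 - 0.2665i)|1⟩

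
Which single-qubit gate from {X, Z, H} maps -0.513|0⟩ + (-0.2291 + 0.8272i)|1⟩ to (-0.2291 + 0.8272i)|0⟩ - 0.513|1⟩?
X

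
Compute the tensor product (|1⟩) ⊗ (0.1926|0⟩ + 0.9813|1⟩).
0.1926|10⟩ + 0.9813|11⟩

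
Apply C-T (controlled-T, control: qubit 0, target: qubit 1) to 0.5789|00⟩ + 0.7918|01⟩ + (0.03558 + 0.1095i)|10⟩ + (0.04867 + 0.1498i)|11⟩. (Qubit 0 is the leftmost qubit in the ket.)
0.5789|00⟩ + 0.7918|01⟩ + (0.03558 + 0.1095i)|10⟩ + (-0.07151 + 0.1403i)|11⟩

C-T leaves the control-|0⟩ kets |00⟩, |01⟩ unchanged and applies T to qubit 1 on the control-|1⟩ pair (|10⟩, |11⟩).
T = [[1, 0], [0, (1/√2 + (1/√2)i)]].
With a = amp(|10⟩) = (0.03558 + 0.1095i) and b = amp(|11⟩) = (0.04867 + 0.1498i):
new amp(|10⟩) = (1)·a = (0.03558 + 0.1095i)
new amp(|11⟩) = (1/√2 + (1/√2)i)·b = (-0.07151 + 0.1403i)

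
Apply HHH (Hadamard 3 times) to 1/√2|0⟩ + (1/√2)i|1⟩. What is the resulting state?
(1/2 + (1/2)i)|0⟩ + (1/2 - (1/2)i)|1⟩

H² = I, so H^3 = H: a single Hadamard. With (a, b) = (1/√2, (1/√2)i), H gives ((a + b)/√2, (a − b)/√2) = ((1/2 + (1/2)i), (1/2 - (1/2)i)).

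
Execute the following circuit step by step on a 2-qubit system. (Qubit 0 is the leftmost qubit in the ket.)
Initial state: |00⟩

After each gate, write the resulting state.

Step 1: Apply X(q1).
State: |01⟩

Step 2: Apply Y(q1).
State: -i|00⟩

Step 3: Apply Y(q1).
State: |01⟩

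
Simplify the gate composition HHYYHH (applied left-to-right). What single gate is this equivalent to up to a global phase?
I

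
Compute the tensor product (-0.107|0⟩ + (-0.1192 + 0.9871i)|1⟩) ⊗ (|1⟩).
-0.107|01⟩ + (-0.1192 + 0.9871i)|11⟩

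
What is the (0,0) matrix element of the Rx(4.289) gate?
-0.5427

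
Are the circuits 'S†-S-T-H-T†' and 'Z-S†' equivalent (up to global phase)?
No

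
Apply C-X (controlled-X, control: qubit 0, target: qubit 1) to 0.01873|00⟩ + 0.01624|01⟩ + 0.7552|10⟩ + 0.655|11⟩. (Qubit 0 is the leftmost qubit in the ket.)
0.01873|00⟩ + 0.01624|01⟩ + 0.655|10⟩ + 0.7552|11⟩

C-X leaves the control-|0⟩ kets |00⟩, |01⟩ unchanged and applies X to qubit 1 on the control-|1⟩ pair (|10⟩, |11⟩).
X = [[0, 1], [1, 0]].
With a = amp(|10⟩) = 0.7552 and b = amp(|11⟩) = 0.655:
new amp(|10⟩) = (1)·b = 0.655
new amp(|11⟩) = (1)·a = 0.7552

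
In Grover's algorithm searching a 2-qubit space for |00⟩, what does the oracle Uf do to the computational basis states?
Uf|x⟩ = -|x⟩ if x = 00, else |x⟩ (phase flip on target)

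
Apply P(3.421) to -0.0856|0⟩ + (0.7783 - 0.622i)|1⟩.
-0.0856|0⟩ + (-0.9197 + 0.3832i)|1⟩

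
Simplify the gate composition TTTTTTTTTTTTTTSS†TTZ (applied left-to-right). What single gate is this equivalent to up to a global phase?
Z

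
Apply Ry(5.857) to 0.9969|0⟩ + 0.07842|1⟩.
-0.9909|0⟩ + 0.1342|1⟩

Ry(5.857) = [[cos(θ/2), −sin(θ/2)], [sin(θ/2), cos(θ/2)]]; θ = 5.857, cos(θ/2) ≈ -0.977382, sin(θ/2) ≈ 0.211484.
With a = amp(|0⟩) = 0.9969 and b = amp(|1⟩) = 0.07842:
new amp(|0⟩) = (-0.977382)·a + (-0.211484)·b = -0.9909
new amp(|1⟩) = (0.211484)·a + (-0.977382)·b = 0.1342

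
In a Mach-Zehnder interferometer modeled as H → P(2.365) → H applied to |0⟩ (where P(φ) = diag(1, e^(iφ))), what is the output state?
(0.1433 + 0.3504i)|0⟩ + (0.8567 - 0.3504i)|1⟩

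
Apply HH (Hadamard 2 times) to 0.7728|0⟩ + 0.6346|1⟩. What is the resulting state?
0.7728|0⟩ + 0.6346|1⟩

H² = I, so an even number of Hadamards cancels: H^2 = I and the state is unchanged.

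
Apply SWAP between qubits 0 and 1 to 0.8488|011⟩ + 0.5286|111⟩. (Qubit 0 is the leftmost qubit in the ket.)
0.8488|101⟩ + 0.5286|111⟩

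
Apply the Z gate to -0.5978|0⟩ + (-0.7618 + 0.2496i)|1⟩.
-0.5978|0⟩ + (0.7618 - 0.2496i)|1⟩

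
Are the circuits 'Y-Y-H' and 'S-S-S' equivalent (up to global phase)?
No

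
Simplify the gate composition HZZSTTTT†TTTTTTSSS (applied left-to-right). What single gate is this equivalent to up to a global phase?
H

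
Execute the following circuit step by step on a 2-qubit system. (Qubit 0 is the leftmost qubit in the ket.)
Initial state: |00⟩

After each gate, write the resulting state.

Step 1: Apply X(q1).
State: |01⟩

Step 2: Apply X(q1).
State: |00⟩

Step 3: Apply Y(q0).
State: i|10⟩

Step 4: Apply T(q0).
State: (-1/√2 + (1/√2)i)|10⟩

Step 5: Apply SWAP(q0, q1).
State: (-1/√2 + (1/√2)i)|01⟩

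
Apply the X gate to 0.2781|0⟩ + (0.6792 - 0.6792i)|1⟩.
(0.6792 - 0.6792i)|0⟩ + 0.2781|1⟩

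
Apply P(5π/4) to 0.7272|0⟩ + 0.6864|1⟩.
0.7272|0⟩ + (-0.4854 - 0.4854i)|1⟩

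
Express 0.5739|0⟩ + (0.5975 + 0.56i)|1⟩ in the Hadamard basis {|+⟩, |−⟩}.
(0.8283 + 0.396i)|+⟩ + (-0.01669 - 0.396i)|−⟩

With |ψ⟩ = α|0⟩ + β|1⟩, the Hadamard-basis coefficients are ⟨+|ψ⟩ = (α + β)/√2 and ⟨−|ψ⟩ = (α − β)/√2.
Here α = 0.5739, β = (0.5975 + 0.56i): (α + β)/√2 = (0.8283 + 0.396i), (α − β)/√2 = (-0.01669 - 0.396i).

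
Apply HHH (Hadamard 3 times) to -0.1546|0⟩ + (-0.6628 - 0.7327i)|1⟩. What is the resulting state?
(-0.578 - 0.5181i)|0⟩ + (0.3594 + 0.5181i)|1⟩

H² = I, so H^3 = H: a single Hadamard. With (a, b) = (-0.1546, (-0.6628 - 0.7327i)), H gives ((a + b)/√2, (a − b)/√2) = ((-0.578 - 0.5181i), (0.3594 + 0.5181i)).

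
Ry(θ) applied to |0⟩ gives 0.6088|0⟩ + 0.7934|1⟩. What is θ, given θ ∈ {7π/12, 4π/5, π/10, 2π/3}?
7π/12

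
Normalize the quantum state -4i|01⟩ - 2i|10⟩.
-0.8944i|01⟩ - (1/√5)i|10⟩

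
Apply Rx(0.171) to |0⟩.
0.9963|0⟩ - 0.0854i|1⟩

Rx(0.171) = [[cos(θ/2), −i·sin(θ/2)], [−i·sin(θ/2), cos(θ/2)]]; θ = 0.171, cos(θ/2) ≈ 0.996347, sin(θ/2) ≈ 0.0853959.
With a = amp(|0⟩) = 1 and b = amp(|1⟩) = 0:
new amp(|0⟩) = (0.996347)·a + (-0.0853959i)·b = 0.9963
new amp(|1⟩) = (-0.0853959i)·a + (0.996347)·b = -0.0854i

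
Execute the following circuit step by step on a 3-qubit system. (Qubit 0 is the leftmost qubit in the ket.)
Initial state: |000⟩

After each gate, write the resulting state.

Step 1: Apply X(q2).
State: |001⟩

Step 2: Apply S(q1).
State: |001⟩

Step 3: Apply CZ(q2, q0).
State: |001⟩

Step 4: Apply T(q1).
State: |001⟩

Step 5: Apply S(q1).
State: |001⟩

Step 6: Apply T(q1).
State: |001⟩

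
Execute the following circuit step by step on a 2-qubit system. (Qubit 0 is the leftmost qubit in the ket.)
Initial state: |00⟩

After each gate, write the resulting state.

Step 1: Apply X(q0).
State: |10⟩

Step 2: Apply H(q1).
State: 1/√2|10⟩ + 1/√2|11⟩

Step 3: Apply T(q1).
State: 1/√2|10⟩ + (1/2 + (1/2)i)|11⟩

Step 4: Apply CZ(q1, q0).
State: 1/√2|10⟩ + (-1/2 - (1/2)i)|11⟩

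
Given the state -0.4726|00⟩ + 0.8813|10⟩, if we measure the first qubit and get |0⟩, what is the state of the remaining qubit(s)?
-|0⟩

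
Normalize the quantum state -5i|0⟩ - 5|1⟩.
-(1/√2)i|0⟩ - 1/√2|1⟩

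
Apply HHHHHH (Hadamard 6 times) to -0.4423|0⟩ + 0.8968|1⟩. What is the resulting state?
-0.4423|0⟩ + 0.8968|1⟩

H² = I, so an even number of Hadamards cancels: H^6 = I and the state is unchanged.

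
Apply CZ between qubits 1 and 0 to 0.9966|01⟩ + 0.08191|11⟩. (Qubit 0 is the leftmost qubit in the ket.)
0.9966|01⟩ - 0.08191|11⟩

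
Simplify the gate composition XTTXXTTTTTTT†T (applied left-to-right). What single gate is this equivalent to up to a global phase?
X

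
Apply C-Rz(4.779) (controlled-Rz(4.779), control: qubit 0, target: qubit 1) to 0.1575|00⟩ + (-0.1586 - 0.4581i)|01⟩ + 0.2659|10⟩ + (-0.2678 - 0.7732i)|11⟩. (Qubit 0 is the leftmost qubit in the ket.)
0.1575|00⟩ + (-0.1586 - 0.4581i)|01⟩ + (-0.1942 - 0.1817i)|10⟩ + (0.7238 + 0.3817i)|11⟩

C-Rz(4.779) leaves the control-|0⟩ kets |00⟩, |01⟩ unchanged and applies Rz(4.779) to qubit 1 on the control-|1⟩ pair (|10⟩, |11⟩).
Rz(4.779) = [[e^(−iθ/2), 0], [0, e^(iθ/2)]] with e^(±iθ/2) = cos(θ/2) ± i·sin(θ/2); θ = 4.779, cos(θ/2) ≈ -0.730261, sin(θ/2) ≈ 0.683168.
With a = amp(|10⟩) = 0.2659 and b = amp(|11⟩) = (-0.2678 - 0.7732i):
new amp(|10⟩) = (-0.730261 - 0.683168i)·a = (-0.1942 - 0.1817i)
new amp(|11⟩) = (-0.730261 + 0.683168i)·b = (0.7238 + 0.3817i)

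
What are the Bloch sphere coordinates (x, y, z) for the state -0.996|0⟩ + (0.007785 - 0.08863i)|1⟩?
(-0.01551, 0.1766, 0.9841)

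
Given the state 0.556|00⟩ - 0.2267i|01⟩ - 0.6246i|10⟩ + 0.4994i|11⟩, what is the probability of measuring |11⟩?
0.2494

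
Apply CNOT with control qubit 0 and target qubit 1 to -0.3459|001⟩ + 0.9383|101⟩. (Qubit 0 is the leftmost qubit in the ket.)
-0.3459|001⟩ + 0.9383|111⟩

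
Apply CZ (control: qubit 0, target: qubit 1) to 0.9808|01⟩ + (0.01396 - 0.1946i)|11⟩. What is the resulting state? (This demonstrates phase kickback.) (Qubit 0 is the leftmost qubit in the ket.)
0.9808|01⟩ + (-0.01396 + 0.1946i)|11⟩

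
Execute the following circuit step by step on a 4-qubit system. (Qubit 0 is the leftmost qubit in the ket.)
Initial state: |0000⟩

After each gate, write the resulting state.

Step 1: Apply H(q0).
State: 1/√2|0000⟩ + 1/√2|1000⟩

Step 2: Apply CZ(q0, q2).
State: 1/√2|0000⟩ + 1/√2|1000⟩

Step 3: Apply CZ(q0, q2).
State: 1/√2|0000⟩ + 1/√2|1000⟩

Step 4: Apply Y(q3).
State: (1/√2)i|0001⟩ + (1/√2)i|1001⟩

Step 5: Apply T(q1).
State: (1/√2)i|0001⟩ + (1/√2)i|1001⟩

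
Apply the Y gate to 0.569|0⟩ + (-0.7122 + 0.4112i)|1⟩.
(0.4112 + 0.7122i)|0⟩ + 0.569i|1⟩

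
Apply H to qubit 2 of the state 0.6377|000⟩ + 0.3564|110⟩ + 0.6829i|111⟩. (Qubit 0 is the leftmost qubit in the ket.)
0.4509|000⟩ + 0.4509|001⟩ + (0.252 + 0.4829i)|110⟩ + (0.252 - 0.4829i)|111⟩

H on qubit 2 mixes each pair of kets that differ only in qubit 2: amplitudes (a, b) of (|…0…⟩, |…1…⟩) become ((a + b)/√2, (a − b)/√2). Kets absent from the input have amplitude 0.
(|000⟩, |001⟩): (a, b) = (0.6377, 0) → (0.4509, 0.4509)
(|110⟩, |111⟩): (a, b) = (0.3564, 0.6829i) → ((0.252 + 0.4829i), (0.252 - 0.4829i))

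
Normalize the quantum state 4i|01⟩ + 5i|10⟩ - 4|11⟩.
0.5298i|01⟩ + 0.6623i|10⟩ - 0.5298|11⟩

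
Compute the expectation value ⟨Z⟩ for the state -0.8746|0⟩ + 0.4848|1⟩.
0.5299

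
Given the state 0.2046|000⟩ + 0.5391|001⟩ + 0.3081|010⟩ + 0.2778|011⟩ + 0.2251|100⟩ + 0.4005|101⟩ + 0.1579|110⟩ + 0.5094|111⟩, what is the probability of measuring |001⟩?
0.2906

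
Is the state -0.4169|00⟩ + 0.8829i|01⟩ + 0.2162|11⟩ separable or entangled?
Entangled

Writing the state as a|00⟩ + b|01⟩ + c|10⟩ + d|11⟩, it is a product state iff ad − bc = 0.
Here (a, b, c, d) = (-0.4169, 0.8829i, 0, 0.2162): ad − bc = (-0.4169)(0.2162) − (0.8829i)(0) = -0.09013 ≠ 0, so the state is entangled.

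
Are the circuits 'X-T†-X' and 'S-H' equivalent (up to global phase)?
No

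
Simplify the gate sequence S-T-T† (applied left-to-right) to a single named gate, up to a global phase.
S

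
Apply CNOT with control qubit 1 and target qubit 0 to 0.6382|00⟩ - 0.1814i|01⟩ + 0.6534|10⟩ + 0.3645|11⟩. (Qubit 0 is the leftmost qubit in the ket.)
0.6382|00⟩ + 0.3645|01⟩ + 0.6534|10⟩ - 0.1814i|11⟩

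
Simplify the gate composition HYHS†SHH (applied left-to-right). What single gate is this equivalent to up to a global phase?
Y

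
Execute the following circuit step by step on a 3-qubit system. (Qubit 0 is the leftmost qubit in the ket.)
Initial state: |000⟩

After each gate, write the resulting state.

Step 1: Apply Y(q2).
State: i|001⟩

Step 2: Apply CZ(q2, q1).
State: i|001⟩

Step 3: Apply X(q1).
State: i|011⟩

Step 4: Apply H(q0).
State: (1/√2)i|011⟩ + (1/√2)i|111⟩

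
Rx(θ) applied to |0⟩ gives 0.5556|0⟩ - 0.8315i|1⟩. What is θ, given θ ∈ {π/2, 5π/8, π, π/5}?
5π/8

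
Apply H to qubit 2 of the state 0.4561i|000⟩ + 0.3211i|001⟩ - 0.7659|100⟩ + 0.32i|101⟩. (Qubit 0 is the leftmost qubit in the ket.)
0.5496i|000⟩ + 0.09546i|001⟩ + (-0.5416 + 0.2263i)|100⟩ + (-0.5416 - 0.2263i)|101⟩

H on qubit 2 mixes each pair of kets that differ only in qubit 2: amplitudes (a, b) of (|…0…⟩, |…1…⟩) become ((a + b)/√2, (a − b)/√2). Kets absent from the input have amplitude 0.
(|000⟩, |001⟩): (a, b) = (0.4561i, 0.3211i) → (0.5496i, 0.09546i)
(|100⟩, |101⟩): (a, b) = (-0.7659, 0.32i) → ((-0.5416 + 0.2263i), (-0.5416 - 0.2263i))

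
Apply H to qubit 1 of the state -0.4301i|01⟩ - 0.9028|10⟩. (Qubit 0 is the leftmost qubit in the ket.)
-0.3041i|00⟩ + 0.3041i|01⟩ - 0.6384|10⟩ - 0.6384|11⟩

H on qubit 1 mixes each pair of kets that differ only in qubit 1: amplitudes (a, b) of (|…0…⟩, |…1…⟩) become ((a + b)/√2, (a − b)/√2). Kets absent from the input have amplitude 0.
(|00⟩, |01⟩): (a, b) = (0, -0.4301i) → (-0.3041i, 0.3041i)
(|10⟩, |11⟩): (a, b) = (-0.9028, 0) → (-0.6384, -0.6384)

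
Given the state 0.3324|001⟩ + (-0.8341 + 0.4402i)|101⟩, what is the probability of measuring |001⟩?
0.1105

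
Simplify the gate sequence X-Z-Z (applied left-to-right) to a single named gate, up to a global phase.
X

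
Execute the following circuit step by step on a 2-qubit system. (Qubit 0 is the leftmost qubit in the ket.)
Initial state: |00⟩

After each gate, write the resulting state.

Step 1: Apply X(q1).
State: |01⟩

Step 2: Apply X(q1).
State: |00⟩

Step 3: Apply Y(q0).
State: i|10⟩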